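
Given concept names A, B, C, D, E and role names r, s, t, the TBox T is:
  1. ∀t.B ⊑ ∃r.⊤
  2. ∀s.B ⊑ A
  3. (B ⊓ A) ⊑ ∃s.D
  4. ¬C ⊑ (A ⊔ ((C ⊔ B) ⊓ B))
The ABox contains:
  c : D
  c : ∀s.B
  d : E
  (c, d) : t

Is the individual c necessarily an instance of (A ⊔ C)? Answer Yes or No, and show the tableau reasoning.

Yes

1. c : (A ⊔ C)?  L(c) = {D, ∀s.B} ∪ {(¬A ⊓ ¬C)}
   clash {A, ¬A} at c — c ∈ (A ⊔ C)
2. Hence c : (A ⊔ C): entailed.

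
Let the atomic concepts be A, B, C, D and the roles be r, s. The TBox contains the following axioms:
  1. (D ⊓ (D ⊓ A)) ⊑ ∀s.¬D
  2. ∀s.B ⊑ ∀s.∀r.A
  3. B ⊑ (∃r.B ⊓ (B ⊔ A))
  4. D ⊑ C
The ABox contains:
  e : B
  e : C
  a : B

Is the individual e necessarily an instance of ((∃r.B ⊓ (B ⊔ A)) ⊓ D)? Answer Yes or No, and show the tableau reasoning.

No

1. e : ((∃r.B ⊓ (B ⊔ A)) ⊓ D)?  L(e) = {B, C} ∪ {((∀r.¬B ⊔ (¬B ⊓ ¬A)) ⊔ ¬D)}
   apply at e: B⊑(∃r.B ⊓ (B ⊔ A))
   open: L(e) ⊇ {B, C, ¬D, ∃r.B, ∃s.¬B} (+ ∃-successors) — e ∉ ((∃r.B ⊓ (B ⊔ A)) ⊓ D) possible
2. Hence e : ((∃r.B ⊓ (B ⊔ A)) ⊓ D): not entailed.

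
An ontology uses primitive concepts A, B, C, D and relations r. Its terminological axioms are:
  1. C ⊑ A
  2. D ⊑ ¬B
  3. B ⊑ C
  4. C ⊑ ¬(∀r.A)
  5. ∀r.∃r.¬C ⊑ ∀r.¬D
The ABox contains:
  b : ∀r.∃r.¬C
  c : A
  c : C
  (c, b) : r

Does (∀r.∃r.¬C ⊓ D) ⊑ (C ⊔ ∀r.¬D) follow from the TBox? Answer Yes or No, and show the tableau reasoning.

Yes

1. (∀r.∃r.¬C ⊓ D) ⊑ (C ⊔ ∀r.¬D)  ⇔  ((∀r.∃r.¬C ⊓ D) ⊓ (¬C ⊓ ∃r.D)) unsat w.r.t. T
   all branches close; clash {C, ¬C} at x₀
2. Hence (∀r.∃r.¬C ⊓ D) ⊑ (C ⊔ ∀r.¬D): entailed.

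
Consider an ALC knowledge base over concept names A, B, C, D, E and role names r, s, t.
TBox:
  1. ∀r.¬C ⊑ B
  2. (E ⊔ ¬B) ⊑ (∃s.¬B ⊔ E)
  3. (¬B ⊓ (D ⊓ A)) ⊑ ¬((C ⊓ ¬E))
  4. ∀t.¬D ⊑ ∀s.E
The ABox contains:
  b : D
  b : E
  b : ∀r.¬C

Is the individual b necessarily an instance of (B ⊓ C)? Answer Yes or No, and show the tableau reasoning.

1. b : (B ⊓ C)?  L(b) = {D, E, ∀r.¬C} ∪ {(¬B ⊔ ¬C)}
   apply at b: ∀r.¬C⊑B
   open: L(b) ⊇ {B, D, E, ¬C, ∀r.¬C, …} (+ ∃-successors) — b ∉ (B ⊓ C) possible
2. Hence b : (B ⊓ C): not entailed.

No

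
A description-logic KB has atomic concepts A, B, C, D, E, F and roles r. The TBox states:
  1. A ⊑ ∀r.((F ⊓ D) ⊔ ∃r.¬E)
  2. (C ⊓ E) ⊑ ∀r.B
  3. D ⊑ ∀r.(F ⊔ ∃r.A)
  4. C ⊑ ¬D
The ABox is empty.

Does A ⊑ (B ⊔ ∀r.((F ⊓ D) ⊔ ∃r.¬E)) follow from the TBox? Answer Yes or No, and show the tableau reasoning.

Yes

1. A ⊑ (B ⊔ ∀r.((F ⊓ D) ⊔ ∃r.¬E))  ⇔  (A ⊓ (¬B ⊓ ∃r.((¬F ⊔ ¬D) ⊓ ∀r.E))) unsat w.r.t. T
   all branches close; clash {E, ¬E} at an ∃-successor
2. Hence A ⊑ (B ⊔ ∀r.((F ⊓ D) ⊔ ∃r.¬E)): entailed.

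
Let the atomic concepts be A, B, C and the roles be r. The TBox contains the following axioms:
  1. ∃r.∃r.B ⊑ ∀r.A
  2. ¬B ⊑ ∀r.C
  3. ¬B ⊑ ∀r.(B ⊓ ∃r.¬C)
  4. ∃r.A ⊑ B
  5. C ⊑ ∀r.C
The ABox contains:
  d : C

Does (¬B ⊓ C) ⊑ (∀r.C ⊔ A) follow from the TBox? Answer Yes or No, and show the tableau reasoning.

1. (¬B ⊓ C) ⊑ (∀r.C ⊔ A)  ⇔  ((¬B ⊓ C) ⊓ (∃r.¬C ⊓ ¬A)) unsat w.r.t. T
   all branches close; clash {B, ¬B} at x₀
2. Hence (¬B ⊓ C) ⊑ (∀r.C ⊔ A): entailed.

Yes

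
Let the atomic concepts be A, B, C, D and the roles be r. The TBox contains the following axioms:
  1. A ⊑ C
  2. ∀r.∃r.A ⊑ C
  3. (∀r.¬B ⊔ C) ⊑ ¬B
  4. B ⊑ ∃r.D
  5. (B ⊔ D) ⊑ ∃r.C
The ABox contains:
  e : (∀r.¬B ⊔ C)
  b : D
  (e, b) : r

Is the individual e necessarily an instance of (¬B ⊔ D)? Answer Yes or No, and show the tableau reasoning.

1. e : (¬B ⊔ D)?  L(e) = {(∀r.¬B ⊔ C)} ∪ {(B ⊓ ¬D)}
   clash {B, ¬B} at e — e ∈ (¬B ⊔ D)
2. Hence e : (¬B ⊔ D): entailed.

Yes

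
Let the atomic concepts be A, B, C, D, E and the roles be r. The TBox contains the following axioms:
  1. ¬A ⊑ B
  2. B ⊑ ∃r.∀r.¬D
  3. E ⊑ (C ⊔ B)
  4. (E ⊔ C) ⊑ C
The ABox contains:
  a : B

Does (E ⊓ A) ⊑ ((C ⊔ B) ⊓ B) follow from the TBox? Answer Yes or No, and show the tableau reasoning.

No

1. (E ⊓ A) ⊑ ((C ⊔ B) ⊓ B)  ⇔  ((E ⊓ A) ⊓ ((¬C ⊓ ¬B) ⊔ ¬B)) unsat w.r.t. T
   apply at x₀: E⊑(C ⊔ B)
   open: L(x₀) ⊇ {A, C, E, ¬B}
2. Hence (E ⊓ A) ⊑ ((C ⊔ B) ⊓ B): not entailed.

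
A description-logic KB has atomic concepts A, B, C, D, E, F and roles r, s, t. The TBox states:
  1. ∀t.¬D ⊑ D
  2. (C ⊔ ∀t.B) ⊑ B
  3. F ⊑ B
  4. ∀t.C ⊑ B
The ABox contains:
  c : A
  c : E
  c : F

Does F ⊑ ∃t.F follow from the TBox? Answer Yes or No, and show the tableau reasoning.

1. F ⊑ ∃t.F  ⇔  (F ⊓ ∀t.¬F) unsat w.r.t. T
   apply at x₀: F⊑B
   open: L(x₀) ⊇ {B, F, ∀t.¬F, ∃t.D} (+ ∃-successors)
2. Hence F ⊑ ∃t.F: not entailed.

No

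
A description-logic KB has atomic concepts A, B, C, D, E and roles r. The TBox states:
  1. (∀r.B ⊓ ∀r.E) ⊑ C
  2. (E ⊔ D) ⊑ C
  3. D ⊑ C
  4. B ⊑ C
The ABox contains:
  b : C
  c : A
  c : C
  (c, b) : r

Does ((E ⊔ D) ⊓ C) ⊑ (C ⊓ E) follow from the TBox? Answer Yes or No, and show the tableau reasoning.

1. ((E ⊔ D) ⊓ C) ⊑ (C ⊓ E)  ⇔  (((E ⊔ D) ⊓ C) ⊓ (¬C ⊔ ¬E)) unsat w.r.t. T
   open: L(x₀) ⊇ {C, D, ¬E}
2. Hence ((E ⊔ D) ⊓ C) ⊑ (C ⊓ E): not entailed.

No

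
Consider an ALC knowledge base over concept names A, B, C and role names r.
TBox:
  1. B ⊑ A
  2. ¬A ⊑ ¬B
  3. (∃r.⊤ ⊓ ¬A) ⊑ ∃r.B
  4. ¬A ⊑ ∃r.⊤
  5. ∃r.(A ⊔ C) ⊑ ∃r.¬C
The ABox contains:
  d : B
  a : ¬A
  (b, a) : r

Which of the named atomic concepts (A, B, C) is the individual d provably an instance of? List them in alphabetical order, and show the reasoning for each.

1. d : A?  L(d) = {B} ∪ {¬A}
   clash {B, ¬B} at d — d ∈ A
2. d : B?  L(d) = {B} ∪ {¬B}
   clash {B, ¬B} at d — d ∈ B
3. d : C?  L(d) = {B} ∪ {¬C}
   apply at d: B⊑A
   open: L(d) ⊇ {A, B, ¬C, ∀r.(¬A ⊓ ¬C)} — d ∉ C possible
4. Entailed for d: {A, B}

{A, B}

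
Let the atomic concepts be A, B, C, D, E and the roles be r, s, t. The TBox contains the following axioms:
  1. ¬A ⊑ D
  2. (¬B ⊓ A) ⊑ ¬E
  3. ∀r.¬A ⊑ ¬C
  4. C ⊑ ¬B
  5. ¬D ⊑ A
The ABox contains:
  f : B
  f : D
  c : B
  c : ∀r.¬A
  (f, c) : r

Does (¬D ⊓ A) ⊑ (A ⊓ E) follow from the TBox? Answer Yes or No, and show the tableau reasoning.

1. (¬D ⊓ A) ⊑ (A ⊓ E)  ⇔  ((¬D ⊓ A) ⊓ (¬A ⊔ ¬E)) unsat w.r.t. T
   open: L(x₀) ⊇ {A, ¬C, ¬D, ¬E}
2. Hence (¬D ⊓ A) ⊑ (A ⊓ E): not entailed.

No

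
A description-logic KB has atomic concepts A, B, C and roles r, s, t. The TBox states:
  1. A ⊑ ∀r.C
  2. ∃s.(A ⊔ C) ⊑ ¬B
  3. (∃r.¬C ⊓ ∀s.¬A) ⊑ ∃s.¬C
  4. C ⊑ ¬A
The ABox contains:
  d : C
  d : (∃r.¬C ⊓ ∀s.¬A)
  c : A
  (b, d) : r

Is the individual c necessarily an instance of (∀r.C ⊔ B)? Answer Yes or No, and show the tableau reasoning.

Yes

1. c : (∀r.C ⊔ B)?  L(c) = {A} ∪ {(∃r.¬C ⊓ ¬B)}
   clash {A, ¬A} at c — c ∈ (∀r.C ⊔ B)
2. Hence c : (∀r.C ⊔ B): entailed.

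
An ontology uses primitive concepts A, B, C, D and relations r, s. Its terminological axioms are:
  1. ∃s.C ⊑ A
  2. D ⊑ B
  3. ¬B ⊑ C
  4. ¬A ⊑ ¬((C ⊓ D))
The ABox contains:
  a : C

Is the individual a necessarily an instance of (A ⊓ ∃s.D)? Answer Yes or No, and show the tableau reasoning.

No

1. a : (A ⊓ ∃s.D)?  L(a) = {C} ∪ {(¬A ⊔ ∀s.¬D)}
   open: L(a) ⊇ {A, C, ¬D, ∀s.¬D} — a ∉ (A ⊓ ∃s.D) possible
2. Hence a : (A ⊓ ∃s.D): not entailed.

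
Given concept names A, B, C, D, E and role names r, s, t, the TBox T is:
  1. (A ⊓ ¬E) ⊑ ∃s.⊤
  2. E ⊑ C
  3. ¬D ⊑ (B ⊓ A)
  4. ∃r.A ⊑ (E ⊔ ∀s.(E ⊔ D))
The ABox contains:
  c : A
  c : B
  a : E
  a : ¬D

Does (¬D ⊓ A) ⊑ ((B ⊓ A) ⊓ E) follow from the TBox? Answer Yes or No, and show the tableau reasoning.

No

1. (¬D ⊓ A) ⊑ ((B ⊓ A) ⊓ E)  ⇔  ((¬D ⊓ A) ⊓ ((¬B ⊔ ¬A) ⊔ ¬E)) unsat w.r.t. T
   apply at x₀: ¬D⊑(B ⊓ A)
   open: L(x₀) ⊇ {A, B, ¬D, ¬E, ∀r.¬A, …} (+ ∃-successors)
2. Hence (¬D ⊓ A) ⊑ ((B ⊓ A) ⊓ E): not entailed.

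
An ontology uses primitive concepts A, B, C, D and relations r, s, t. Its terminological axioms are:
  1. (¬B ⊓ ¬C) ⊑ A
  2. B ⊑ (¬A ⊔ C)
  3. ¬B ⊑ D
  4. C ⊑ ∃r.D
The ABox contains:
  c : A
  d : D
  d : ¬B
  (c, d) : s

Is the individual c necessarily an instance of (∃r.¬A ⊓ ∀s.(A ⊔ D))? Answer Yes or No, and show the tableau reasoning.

No

1. c : (∃r.¬A ⊓ ∀s.(A ⊔ D))?  L(c) = {A} ∪ {(∀r.A ⊔ ∃s.(¬A ⊓ ¬D))}
   open: L(c) ⊇ {A, B, C, ∀r.A, ∃r.D} (+ ∃-successors) — c ∉ (∃r.¬A ⊓ ∀s.(A ⊔ D)) possible
2. Hence c : (∃r.¬A ⊓ ∀s.(A ⊔ D)): not entailed.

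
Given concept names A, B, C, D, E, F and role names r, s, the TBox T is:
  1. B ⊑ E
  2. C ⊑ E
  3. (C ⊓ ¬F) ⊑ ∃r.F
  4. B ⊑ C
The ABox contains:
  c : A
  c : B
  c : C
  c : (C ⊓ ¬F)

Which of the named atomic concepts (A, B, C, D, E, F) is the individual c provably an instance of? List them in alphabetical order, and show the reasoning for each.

1. c : A?  L(c) = {A, B, C, (C ⊓ ¬F)} ∪ {¬A}
   clash {A, ¬A} at c — c ∈ A
2. c : B?  L(c) = {A, B, C, (C ⊓ ¬F)} ∪ {¬B}
   clash {B, ¬B} at c — c ∈ B
3. c : C?  L(c) = {A, B, C, (C ⊓ ¬F)} ∪ {¬C}
   clash {C, ¬C} at c — c ∈ C
4. c : D?  L(c) = {A, B, C, (C ⊓ ¬F)} ∪ {¬D}
   apply at c: B⊑E; C⊑E; (C ⊓ ¬F)⊑∃r.F
   open: L(c) ⊇ {A, B, C, E, ¬D, …} (+ ∃-successors) — c ∉ D possible
5. c : E?  L(c) = {A, B, C, (C ⊓ ¬F)} ∪ {¬E}
   clash {E, ¬E} at c — c ∈ E
6. c : F?  L(c) = {A, B, C, (C ⊓ ¬F)} ∪ {¬F}
   apply at c: B⊑E; C⊑E; (C ⊓ ¬F)⊑∃r.F
   open: L(c) ⊇ {A, B, C, E, ¬F, …} (+ ∃-successors) — c ∉ F possible
7. Entailed for c: {A, B, C, E}

{A, B, C, E}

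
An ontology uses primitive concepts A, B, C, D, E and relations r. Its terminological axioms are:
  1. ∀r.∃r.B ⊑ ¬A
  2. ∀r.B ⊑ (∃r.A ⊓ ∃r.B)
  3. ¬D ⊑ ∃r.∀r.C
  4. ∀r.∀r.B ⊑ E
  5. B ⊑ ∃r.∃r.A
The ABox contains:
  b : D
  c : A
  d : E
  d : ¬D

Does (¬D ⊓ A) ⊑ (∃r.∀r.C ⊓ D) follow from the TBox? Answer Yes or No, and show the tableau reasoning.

No

1. (¬D ⊓ A) ⊑ (∃r.∀r.C ⊓ D)  ⇔  ((¬D ⊓ A) ⊓ (∀r.∃r.¬C ⊔ ¬D)) unsat w.r.t. T
   apply at x₀: ¬D⊑∃r.∀r.C
   open: L(x₀) ⊇ {A, ¬B, ¬D, ∃r.¬B, ∃r.∀r.C, …} (+ ∃-successors)
2. Hence (¬D ⊓ A) ⊑ (∃r.∀r.C ⊓ D): not entailed.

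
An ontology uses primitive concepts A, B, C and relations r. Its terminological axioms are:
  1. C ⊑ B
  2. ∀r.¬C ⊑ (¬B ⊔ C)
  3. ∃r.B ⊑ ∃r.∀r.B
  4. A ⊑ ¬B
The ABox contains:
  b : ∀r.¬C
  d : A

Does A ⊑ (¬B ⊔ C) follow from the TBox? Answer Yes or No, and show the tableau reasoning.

1. A ⊑ (¬B ⊔ C)  ⇔  (A ⊓ (B ⊓ ¬C)) unsat w.r.t. T
   all branches close; clash {B, ¬B} at x₀
2. Hence A ⊑ (¬B ⊔ C): entailed.

Yes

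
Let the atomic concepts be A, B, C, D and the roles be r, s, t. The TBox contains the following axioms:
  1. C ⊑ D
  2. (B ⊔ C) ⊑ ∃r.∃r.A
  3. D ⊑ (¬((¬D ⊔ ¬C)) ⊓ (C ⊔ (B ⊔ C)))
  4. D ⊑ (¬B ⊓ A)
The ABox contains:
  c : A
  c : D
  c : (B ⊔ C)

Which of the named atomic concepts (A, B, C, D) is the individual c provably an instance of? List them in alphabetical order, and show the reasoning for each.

1. c : A?  L(c) = {A, D, (B ⊔ C)} ∪ {¬A}
   clash {A, ¬A} at c — c ∈ A
2. c : B?  L(c) = {A, D, (B ⊔ C)} ∪ {¬B}
   apply at c: (B ⊔ C)⊑∃r.∃r.A; D⊑(¬((¬D ⊔ ¬C)) ⊓ (C ⊔ (B ⊔ C))); D⊑(¬B ⊓ A)
   open: L(c) ⊇ {A, C, D, ¬B, ∃r.∃r.A} (+ ∃-successors) — c ∉ B possible
3. c : C?  L(c) = {A, D, (B ⊔ C)} ∪ {¬C}
   clash {C, ¬C} at c — c ∈ C
4. c : D?  L(c) = {A, D, (B ⊔ C)} ∪ {¬D}
   clash {D, ¬D} at c — c ∈ D
5. Entailed for c: {A, C, D}

{A, C, D}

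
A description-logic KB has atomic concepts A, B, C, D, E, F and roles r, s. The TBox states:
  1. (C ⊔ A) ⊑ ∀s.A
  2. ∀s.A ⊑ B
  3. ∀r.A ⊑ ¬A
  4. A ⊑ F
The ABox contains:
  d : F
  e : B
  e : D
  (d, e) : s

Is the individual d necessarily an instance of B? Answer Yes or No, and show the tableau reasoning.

No

1. d : B?  L(d) = {F} ∪ {¬B}
   open: L(d) ⊇ {F, ¬A, ¬B, ¬C, ∃s.¬A} (+ ∃-successors) — d ∉ B possible
2. Hence d : B: not entailed.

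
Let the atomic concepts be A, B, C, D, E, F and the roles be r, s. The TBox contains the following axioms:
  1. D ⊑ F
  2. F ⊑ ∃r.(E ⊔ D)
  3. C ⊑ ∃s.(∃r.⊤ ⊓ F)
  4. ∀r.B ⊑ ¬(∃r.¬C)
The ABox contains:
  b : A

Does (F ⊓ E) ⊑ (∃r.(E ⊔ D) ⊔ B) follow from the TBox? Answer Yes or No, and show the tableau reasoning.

1. (F ⊓ E) ⊑ (∃r.(E ⊔ D) ⊔ B)  ⇔  ((F ⊓ E) ⊓ (∀r.(¬E ⊓ ¬D) ⊓ ¬B)) unsat w.r.t. T
   all branches close; clash {D, ¬D} at an ∃-successor
2. Hence (F ⊓ E) ⊑ (∃r.(E ⊔ D) ⊔ B): entailed.

Yes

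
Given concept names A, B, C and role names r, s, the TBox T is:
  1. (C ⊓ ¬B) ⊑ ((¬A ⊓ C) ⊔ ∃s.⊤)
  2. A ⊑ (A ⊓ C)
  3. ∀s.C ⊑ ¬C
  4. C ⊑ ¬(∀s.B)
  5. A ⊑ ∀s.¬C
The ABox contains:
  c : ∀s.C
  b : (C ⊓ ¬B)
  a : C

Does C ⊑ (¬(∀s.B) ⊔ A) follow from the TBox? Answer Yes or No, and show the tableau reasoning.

1. C ⊑ (¬(∀s.B) ⊔ A)  ⇔  (C ⊓ (∀s.B ⊓ ¬A)) unsat w.r.t. T
   all branches close; clash {C, ¬C} at x₀
2. Hence C ⊑ (¬(∀s.B) ⊔ A): entailed.

Yes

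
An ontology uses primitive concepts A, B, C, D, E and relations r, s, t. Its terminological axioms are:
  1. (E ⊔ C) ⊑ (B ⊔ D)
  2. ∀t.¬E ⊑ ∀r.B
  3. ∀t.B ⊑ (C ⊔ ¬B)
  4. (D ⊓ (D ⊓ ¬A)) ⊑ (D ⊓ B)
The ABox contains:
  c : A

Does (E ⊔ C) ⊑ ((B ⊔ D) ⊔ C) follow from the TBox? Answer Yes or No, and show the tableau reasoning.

Yes

1. (E ⊔ C) ⊑ ((B ⊔ D) ⊔ C)  ⇔  ((E ⊔ C) ⊓ ((¬B ⊓ ¬D) ⊓ ¬C)) unsat w.r.t. T
   all branches close; clash {C, ¬C} at x₀
2. Hence (E ⊔ C) ⊑ ((B ⊔ D) ⊔ C): entailed.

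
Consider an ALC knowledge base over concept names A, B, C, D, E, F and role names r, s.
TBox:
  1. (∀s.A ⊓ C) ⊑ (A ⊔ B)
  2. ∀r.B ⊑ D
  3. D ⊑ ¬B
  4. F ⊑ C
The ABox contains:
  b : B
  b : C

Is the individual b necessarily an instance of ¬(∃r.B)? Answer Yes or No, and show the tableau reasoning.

1. b : ¬(∃r.B)?  L(b) = {B, C} ∪ {∃r.B}
   open: L(b) ⊇ {B, C, ¬D, ∃r.B, ∃r.¬B, …} (+ ∃-successors) — b ∉ ¬(∃r.B) possible
2. Hence b : ¬(∃r.B): not entailed.

No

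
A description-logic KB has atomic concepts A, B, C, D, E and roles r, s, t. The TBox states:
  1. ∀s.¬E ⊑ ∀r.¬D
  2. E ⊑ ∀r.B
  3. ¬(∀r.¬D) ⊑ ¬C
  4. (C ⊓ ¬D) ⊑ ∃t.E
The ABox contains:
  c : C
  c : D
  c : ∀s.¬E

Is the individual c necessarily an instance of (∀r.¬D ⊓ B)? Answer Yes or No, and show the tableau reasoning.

1. c : (∀r.¬D ⊓ B)?  L(c) = {C, D, ∀s.¬E} ∪ {(∃r.D ⊔ ¬B)}
   apply at c: ∀s.¬E⊑∀r.¬D
   open: L(c) ⊇ {C, D, ¬B, ¬E, ∀r.¬D, …} — c ∉ (∀r.¬D ⊓ B) possible
2. Hence c : (∀r.¬D ⊓ B): not entailed.

No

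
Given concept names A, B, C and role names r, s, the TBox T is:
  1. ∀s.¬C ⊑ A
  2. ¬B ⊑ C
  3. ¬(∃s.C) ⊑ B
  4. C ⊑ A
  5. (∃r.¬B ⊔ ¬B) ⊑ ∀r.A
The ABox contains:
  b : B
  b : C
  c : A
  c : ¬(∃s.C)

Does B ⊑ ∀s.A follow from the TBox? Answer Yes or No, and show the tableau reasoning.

1. B ⊑ ∀s.A  ⇔  (B ⊓ ∃s.¬A) unsat w.r.t. T
   open: L(x₀) ⊇ {B, ¬C, ∀r.B, ∃s.C, ∃s.¬A} (+ ∃-successors)
2. Hence B ⊑ ∀s.A: not entailed.

No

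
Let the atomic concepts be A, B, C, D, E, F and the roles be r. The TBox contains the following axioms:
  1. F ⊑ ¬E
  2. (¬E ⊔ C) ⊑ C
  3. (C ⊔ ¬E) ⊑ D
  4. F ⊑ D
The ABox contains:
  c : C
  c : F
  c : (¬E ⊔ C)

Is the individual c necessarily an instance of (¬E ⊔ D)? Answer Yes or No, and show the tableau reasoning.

1. c : (¬E ⊔ D)?  L(c) = {C, F, (¬E ⊔ C)} ∪ {(E ⊓ ¬D)}
   clash {D, ¬D} at c — c ∈ (¬E ⊔ D)
2. Hence c : (¬E ⊔ D): entailed.

Yes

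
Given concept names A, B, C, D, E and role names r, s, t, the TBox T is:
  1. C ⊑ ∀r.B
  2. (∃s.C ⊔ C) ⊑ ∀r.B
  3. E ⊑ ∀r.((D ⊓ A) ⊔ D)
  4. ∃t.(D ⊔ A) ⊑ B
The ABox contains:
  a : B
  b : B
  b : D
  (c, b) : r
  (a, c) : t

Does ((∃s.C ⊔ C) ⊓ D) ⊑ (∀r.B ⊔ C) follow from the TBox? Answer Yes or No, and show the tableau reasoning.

Yes

1. ((∃s.C ⊔ C) ⊓ D) ⊑ (∀r.B ⊔ C)  ⇔  (((∃s.C ⊔ C) ⊓ D) ⊓ (∃r.¬B ⊓ ¬C)) unsat w.r.t. T
   all branches close; clash {C, ¬C} at x₀
2. Hence ((∃s.C ⊔ C) ⊓ D) ⊑ (∀r.B ⊔ C): entailed.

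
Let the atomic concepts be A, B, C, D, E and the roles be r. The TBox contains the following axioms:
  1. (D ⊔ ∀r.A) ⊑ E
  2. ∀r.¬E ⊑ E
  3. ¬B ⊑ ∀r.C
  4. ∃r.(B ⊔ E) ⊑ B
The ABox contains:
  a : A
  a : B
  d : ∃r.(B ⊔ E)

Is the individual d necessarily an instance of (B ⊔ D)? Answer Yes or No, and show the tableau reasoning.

1. d : (B ⊔ D)?  L(d) = {∃r.(B ⊔ E)} ∪ {(¬B ⊓ ¬D)}
   clash {B, ¬B} at d — d ∈ (B ⊔ D)
2. Hence d : (B ⊔ D): entailed.

Yes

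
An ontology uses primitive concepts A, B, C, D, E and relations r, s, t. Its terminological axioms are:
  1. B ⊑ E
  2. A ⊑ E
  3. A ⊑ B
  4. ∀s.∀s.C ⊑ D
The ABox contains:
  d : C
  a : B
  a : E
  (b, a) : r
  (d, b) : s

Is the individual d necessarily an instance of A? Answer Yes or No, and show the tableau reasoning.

No

1. d : A?  L(d) = {C} ∪ {¬A}
   open: L(d) ⊇ {C, ¬A, ¬B, ∃s.∃s.¬C} (+ ∃-successors) — d ∉ A possible
2. Hence d : A: not entailed.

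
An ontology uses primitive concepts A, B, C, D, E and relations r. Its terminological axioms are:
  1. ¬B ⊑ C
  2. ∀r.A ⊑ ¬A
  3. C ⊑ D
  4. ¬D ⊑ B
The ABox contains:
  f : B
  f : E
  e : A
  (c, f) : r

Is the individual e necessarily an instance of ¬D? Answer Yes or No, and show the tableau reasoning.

No

1. e : ¬D?  L(e) = {A} ∪ {D}
   open: L(e) ⊇ {A, B, D, ∃r.¬A} (+ ∃-successors) — e ∉ ¬D possible
2. Hence e : ¬D: not entailed.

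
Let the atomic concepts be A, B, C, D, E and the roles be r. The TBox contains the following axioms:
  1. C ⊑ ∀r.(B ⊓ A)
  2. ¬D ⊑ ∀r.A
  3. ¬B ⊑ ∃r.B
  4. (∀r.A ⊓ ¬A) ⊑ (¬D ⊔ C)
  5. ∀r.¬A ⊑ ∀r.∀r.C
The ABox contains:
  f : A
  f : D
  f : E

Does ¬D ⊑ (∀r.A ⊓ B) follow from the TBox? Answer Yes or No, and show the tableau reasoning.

No

1. ¬D ⊑ (∀r.A ⊓ B)  ⇔  (¬D ⊓ (∃r.¬A ⊔ ¬B)) unsat w.r.t. T
   apply at x₀: ¬D⊑∀r.A
   open: L(x₀) ⊇ {A, ¬B, ¬C, ¬D, ∀r.A, …} (+ ∃-successors)
2. Hence ¬D ⊑ (∀r.A ⊓ B): not entailed.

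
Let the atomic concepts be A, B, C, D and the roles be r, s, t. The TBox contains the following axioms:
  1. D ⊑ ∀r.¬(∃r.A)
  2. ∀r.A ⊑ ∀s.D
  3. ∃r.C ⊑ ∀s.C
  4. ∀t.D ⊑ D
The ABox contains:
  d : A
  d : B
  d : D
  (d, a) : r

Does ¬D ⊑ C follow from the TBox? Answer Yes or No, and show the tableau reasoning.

No

1. ¬D ⊑ C  ⇔  (¬D ⊓ ¬C) unsat w.r.t. T
   open: L(x₀) ⊇ {¬C, ¬D, ∀r.¬C, ∃r.¬A, ∃t.¬D} (+ ∃-successors)
2. Hence ¬D ⊑ C: not entailed.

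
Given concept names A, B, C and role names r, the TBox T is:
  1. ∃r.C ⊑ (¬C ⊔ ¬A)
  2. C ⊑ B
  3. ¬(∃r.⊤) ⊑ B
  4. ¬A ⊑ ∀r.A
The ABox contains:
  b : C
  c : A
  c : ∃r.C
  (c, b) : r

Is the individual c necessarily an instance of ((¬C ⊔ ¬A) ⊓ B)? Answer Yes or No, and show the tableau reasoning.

1. c : ((¬C ⊔ ¬A) ⊓ B)?  L(c) = {A, ∃r.C} ∪ {((C ⊓ A) ⊔ ¬B)}
   apply at c: ∃r.C⊑(¬C ⊔ ¬A)
   open: L(c) ⊇ {A, ¬B, ¬C, ∃r.C, ∃r.⊤} (+ ∃-successors) — c ∉ ((¬C ⊔ ¬A) ⊓ B) possible
2. Hence c : ((¬C ⊔ ¬A) ⊓ B): not entailed.

No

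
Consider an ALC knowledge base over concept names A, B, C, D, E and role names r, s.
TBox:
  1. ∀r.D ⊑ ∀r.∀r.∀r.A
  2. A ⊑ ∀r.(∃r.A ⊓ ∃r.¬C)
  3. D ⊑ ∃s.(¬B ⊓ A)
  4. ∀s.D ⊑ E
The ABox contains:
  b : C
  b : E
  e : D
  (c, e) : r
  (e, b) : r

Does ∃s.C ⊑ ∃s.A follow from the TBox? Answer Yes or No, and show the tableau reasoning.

1. ∃s.C ⊑ ∃s.A  ⇔  (∃s.C ⊓ ∀s.¬A) unsat w.r.t. T
   open: L(x₀) ⊇ {¬A, ¬D, ∀s.¬A, ∃r.¬D, ∃s.C, …} (+ ∃-successors)
2. Hence ∃s.C ⊑ ∃s.A: not entailed.

No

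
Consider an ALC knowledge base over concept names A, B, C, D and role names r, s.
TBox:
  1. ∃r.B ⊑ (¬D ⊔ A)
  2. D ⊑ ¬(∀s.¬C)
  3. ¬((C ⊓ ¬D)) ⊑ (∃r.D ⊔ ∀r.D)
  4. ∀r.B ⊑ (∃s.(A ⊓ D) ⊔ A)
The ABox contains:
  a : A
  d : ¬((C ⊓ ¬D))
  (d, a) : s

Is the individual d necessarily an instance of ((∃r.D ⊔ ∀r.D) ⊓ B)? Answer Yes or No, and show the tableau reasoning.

1. d : ((∃r.D ⊔ ∀r.D) ⊓ B)?  L(d) = {¬((C ⊓ ¬D))} ∪ {((∀r.¬D ⊓ ∃r.¬D) ⊔ ¬B)}
   apply at d: ¬((C ⊓ ¬D))⊑(∃r.D ⊔ ∀r.D)
   open: L(d) ⊇ {¬B, ¬C, ¬D, ∀r.¬B, ∃r.D, …} (+ ∃-successors) — d ∉ ((∃r.D ⊔ ∀r.D) ⊓ B) possible
2. Hence d : ((∃r.D ⊔ ∀r.D) ⊓ B): not entailed.

No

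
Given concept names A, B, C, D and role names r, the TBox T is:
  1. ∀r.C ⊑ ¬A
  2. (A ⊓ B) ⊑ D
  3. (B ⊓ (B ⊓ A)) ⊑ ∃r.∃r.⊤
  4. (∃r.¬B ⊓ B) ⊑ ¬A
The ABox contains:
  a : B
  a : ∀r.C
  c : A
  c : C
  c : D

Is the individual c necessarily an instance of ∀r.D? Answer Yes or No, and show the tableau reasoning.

No

1. c : ∀r.D?  L(c) = {A, C, D} ∪ {∃r.¬D}
   open: L(c) ⊇ {A, C, D, ¬B, ∀r.B, …} (+ ∃-successors) — c ∉ ∀r.D possible
2. Hence c : ∀r.D: not entailed.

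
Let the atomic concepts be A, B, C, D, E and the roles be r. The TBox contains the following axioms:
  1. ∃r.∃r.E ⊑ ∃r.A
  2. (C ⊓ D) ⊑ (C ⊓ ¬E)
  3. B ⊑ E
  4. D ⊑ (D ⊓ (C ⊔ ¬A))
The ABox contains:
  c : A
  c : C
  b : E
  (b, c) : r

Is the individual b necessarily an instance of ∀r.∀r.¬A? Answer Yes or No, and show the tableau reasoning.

No

1. b : ∀r.∀r.¬A?  L(b) = {E} ∪ {∃r.∃r.A}
   open: L(b) ⊇ {E, ¬C, ¬D, ∀r.∀r.¬E, ∃r.∃r.A} (+ ∃-successors) — b ∉ ∀r.∀r.¬A possible
2. Hence b : ∀r.∀r.¬A: not entailed.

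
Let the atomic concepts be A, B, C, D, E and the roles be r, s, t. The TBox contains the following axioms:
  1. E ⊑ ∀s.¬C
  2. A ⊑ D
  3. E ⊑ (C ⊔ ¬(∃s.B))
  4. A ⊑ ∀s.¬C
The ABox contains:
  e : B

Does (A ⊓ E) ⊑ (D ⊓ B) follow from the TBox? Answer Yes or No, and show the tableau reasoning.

1. (A ⊓ E) ⊑ (D ⊓ B)  ⇔  ((A ⊓ E) ⊓ (¬D ⊔ ¬B)) unsat w.r.t. T
   apply at x₀: E⊑∀s.¬C; A⊑D; E⊑(C ⊔ ¬(∃s.B))
   open: L(x₀) ⊇ {A, C, D, E, ¬B, …}
2. Hence (A ⊓ E) ⊑ (D ⊓ B): not entailed.

No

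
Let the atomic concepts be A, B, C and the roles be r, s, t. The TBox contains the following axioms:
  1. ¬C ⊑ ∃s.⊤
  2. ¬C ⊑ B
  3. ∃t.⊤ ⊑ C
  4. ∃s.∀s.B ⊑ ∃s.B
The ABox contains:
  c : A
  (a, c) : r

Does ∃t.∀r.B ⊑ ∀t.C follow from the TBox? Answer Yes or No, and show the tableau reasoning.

1. ∃t.∀r.B ⊑ ∀t.C  ⇔  (∃t.∀r.B ⊓ ∃t.¬C) unsat w.r.t. T
   open: L(x₀) ⊇ {C, ∀s.∃s.¬B, ∃t.¬C, ∃t.∀r.B} (+ ∃-successors)
2. Hence ∃t.∀r.B ⊑ ∀t.C: not entailed.

No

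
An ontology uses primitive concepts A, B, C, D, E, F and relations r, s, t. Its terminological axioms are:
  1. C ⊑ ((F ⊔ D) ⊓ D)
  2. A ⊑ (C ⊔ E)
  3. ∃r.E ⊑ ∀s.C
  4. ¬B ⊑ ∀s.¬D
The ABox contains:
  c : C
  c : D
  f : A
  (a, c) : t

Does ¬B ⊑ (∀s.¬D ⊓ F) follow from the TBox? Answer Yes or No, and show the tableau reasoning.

1. ¬B ⊑ (∀s.¬D ⊓ F)  ⇔  (¬B ⊓ (∃s.D ⊔ ¬F)) unsat w.r.t. T
   apply at x₀: ¬B⊑∀s.¬D
   open: L(x₀) ⊇ {¬A, ¬B, ¬C, ¬F, ∀r.¬E, …}
2. Hence ¬B ⊑ (∀s.¬D ⊓ F): not entailed.

No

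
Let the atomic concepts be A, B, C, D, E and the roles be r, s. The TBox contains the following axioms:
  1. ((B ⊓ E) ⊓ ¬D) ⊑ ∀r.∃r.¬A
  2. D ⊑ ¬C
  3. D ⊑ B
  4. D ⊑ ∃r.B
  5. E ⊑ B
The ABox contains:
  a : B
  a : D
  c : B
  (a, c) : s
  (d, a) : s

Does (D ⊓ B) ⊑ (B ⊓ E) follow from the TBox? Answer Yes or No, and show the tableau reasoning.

1. (D ⊓ B) ⊑ (B ⊓ E)  ⇔  ((D ⊓ B) ⊓ (¬B ⊔ ¬E)) unsat w.r.t. T
   apply at x₀: D⊑¬C; D⊑∃r.B
   open: L(x₀) ⊇ {B, D, ¬C, ¬E, ∃r.B} (+ ∃-successors)
2. Hence (D ⊓ B) ⊑ (B ⊓ E): not entailed.

No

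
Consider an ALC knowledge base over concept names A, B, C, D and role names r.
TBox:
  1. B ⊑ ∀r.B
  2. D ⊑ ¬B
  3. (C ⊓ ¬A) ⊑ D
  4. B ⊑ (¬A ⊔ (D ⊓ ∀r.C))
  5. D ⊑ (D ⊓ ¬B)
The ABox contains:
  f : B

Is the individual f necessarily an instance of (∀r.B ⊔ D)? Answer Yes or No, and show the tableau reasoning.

Yes

1. f : (∀r.B ⊔ D)?  L(f) = {B} ∪ {(∃r.¬B ⊓ ¬D)}
   clash {D, ¬D} at f — f ∈ (∀r.B ⊔ D)
2. Hence f : (∀r.B ⊔ D): entailed.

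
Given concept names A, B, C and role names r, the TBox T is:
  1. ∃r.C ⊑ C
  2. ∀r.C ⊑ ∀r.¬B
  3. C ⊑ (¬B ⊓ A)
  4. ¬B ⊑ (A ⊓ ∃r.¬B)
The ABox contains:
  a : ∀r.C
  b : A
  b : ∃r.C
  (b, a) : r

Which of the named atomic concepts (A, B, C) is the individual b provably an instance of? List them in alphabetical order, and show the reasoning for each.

1. b : A?  L(b) = {A, ∃r.C} ∪ {¬A}
   clash {A, ¬A} at b — b ∈ A
2. b : B?  L(b) = {A, ∃r.C} ∪ {¬B}
   apply at b: ∃r.C⊑C; ¬B⊑(A ⊓ ∃r.¬B)
   open: L(b) ⊇ {A, C, ¬B, ∃r.C, ∃r.¬B, …} (+ ∃-successors) — b ∉ B possible
3. b : C?  L(b) = {A, ∃r.C} ∪ {¬C}
   clash {C, ¬C} at b — b ∈ C
4. Entailed for b: {A, C}

{A, C}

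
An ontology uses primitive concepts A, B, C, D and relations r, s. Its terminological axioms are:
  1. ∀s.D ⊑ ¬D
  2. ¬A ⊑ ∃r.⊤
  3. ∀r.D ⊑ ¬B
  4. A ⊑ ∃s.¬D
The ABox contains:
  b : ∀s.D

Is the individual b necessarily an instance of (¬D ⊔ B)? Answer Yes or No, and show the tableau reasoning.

1. b : (¬D ⊔ B)?  L(b) = {∀s.D} ∪ {(D ⊓ ¬B)}
   clash {D, ¬D} at an ∃-successor — b ∈ (¬D ⊔ B)
2. Hence b : (¬D ⊔ B): entailed.

Yes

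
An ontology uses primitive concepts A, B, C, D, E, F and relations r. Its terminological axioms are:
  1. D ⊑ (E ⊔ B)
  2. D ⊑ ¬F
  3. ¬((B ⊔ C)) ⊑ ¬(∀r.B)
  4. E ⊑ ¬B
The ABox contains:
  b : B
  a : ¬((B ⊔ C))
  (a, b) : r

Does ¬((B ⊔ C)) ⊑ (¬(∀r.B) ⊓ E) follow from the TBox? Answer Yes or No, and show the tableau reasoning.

1. ¬((B ⊔ C)) ⊑ (¬(∀r.B) ⊓ E)  ⇔  ((¬B ⊓ ¬C) ⊓ (∀r.B ⊔ ¬E)) unsat w.r.t. T
   apply at x₀: ¬((B ⊔ C))⊑¬(∀r.B)
   open: L(x₀) ⊇ {¬B, ¬C, ¬D, ¬E, ∃r.¬B} (+ ∃-successors)
2. Hence ¬((B ⊔ C)) ⊑ (¬(∀r.B) ⊓ E): not entailed.

No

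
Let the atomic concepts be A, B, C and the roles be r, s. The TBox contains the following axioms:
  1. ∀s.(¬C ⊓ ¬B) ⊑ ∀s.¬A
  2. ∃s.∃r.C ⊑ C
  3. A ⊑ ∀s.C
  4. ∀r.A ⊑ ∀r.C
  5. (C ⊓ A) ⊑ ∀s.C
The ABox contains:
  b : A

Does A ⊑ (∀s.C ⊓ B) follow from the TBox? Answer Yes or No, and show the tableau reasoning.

1. A ⊑ (∀s.C ⊓ B)  ⇔  (A ⊓ (∃s.¬C ⊔ ¬B)) unsat w.r.t. T
   apply at x₀: A⊑∀s.C
   open: L(x₀) ⊇ {A, ¬B, ∀s.C, ∀s.∀r.¬C, ∃r.¬A, …} (+ ∃-successors)
2. Hence A ⊑ (∀s.C ⊓ B): not entailed.

No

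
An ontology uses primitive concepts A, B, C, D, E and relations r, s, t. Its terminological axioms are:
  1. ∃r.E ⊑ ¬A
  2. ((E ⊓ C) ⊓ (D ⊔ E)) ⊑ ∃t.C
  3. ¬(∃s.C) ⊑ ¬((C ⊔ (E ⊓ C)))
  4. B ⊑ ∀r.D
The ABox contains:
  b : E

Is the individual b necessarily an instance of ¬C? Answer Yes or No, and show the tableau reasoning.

1. b : ¬C?  L(b) = {E} ∪ {C}
   open: L(b) ⊇ {C, E, ¬B, ∀r.¬E, ∃s.C, …} (+ ∃-successors) — b ∉ ¬C possible
2. Hence b : ¬C: not entailed.

No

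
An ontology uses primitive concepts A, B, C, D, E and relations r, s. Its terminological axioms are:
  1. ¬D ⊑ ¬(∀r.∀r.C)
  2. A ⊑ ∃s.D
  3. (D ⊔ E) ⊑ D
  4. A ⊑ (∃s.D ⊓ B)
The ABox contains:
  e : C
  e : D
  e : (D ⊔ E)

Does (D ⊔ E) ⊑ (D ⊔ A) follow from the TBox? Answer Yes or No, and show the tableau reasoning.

Yes

1. (D ⊔ E) ⊑ (D ⊔ A)  ⇔  ((D ⊔ E) ⊓ (¬D ⊓ ¬A)) unsat w.r.t. T
   all branches close; clash {D, ¬D} at x₀
2. Hence (D ⊔ E) ⊑ (D ⊔ A): entailed.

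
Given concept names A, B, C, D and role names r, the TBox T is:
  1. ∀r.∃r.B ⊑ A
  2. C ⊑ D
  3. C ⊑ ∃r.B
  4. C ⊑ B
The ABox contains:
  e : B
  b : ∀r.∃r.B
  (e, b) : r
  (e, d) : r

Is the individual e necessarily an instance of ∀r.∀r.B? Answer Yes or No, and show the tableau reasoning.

No

1. e : ∀r.∀r.B?  L(e) = {B} ∪ {∃r.∃r.¬B}
   open: L(e) ⊇ {B, ¬C, ∃r.∀r.¬B, ∃r.∃r.¬B} (+ ∃-successors) — e ∉ ∀r.∀r.B possible
2. Hence e : ∀r.∀r.B: not entailed.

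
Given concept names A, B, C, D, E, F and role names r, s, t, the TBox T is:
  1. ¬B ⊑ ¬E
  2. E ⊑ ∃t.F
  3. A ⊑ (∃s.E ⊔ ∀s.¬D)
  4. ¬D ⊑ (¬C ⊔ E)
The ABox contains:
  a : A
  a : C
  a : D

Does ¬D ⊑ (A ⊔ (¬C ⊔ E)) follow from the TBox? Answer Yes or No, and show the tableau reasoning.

Yes

1. ¬D ⊑ (A ⊔ (¬C ⊔ E))  ⇔  (¬D ⊓ (¬A ⊓ (C ⊓ ¬E))) unsat w.r.t. T
   all branches close; clash {E, ¬E} at x₀
2. Hence ¬D ⊑ (A ⊔ (¬C ⊔ E)): entailed.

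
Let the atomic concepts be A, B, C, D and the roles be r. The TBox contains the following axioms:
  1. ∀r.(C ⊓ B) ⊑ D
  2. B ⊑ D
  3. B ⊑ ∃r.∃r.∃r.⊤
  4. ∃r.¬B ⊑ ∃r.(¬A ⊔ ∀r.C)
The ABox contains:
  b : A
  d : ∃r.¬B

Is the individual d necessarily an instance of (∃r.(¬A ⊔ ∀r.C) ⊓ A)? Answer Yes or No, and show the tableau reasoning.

1. d : (∃r.(¬A ⊔ ∀r.C) ⊓ A)?  L(d) = {∃r.¬B} ∪ {(∀r.(A ⊓ ∃r.¬C) ⊔ ¬A)}
   apply at d: ∃r.¬B⊑∃r.(¬A ⊔ ∀r.C)
   open: L(d) ⊇ {¬A, ¬B, ∃r.(¬A ⊔ ∀r.C), ∃r.(¬C ⊔ ¬B), ∃r.¬B} (+ ∃-successors) — d ∉ (∃r.(¬A ⊔ ∀r.C) ⊓ A) possible
2. Hence d : (∃r.(¬A ⊔ ∀r.C) ⊓ A): not entailed.

No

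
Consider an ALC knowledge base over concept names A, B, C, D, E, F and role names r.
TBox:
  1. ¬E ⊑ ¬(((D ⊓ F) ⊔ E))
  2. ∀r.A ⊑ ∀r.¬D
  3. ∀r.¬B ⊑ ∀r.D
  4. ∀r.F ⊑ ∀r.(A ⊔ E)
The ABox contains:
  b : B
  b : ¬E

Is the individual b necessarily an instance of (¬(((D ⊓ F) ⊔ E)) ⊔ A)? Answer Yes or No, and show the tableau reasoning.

Yes

1. b : (¬(((D ⊓ F) ⊔ E)) ⊔ A)?  L(b) = {B, ¬E} ∪ {(((D ⊓ F) ⊔ E) ⊓ ¬A)}
   clash {E, ¬E} at b — b ∈ (¬(((D ⊓ F) ⊔ E)) ⊔ A)
2. Hence b : (¬(((D ⊓ F) ⊔ E)) ⊔ A): entailed.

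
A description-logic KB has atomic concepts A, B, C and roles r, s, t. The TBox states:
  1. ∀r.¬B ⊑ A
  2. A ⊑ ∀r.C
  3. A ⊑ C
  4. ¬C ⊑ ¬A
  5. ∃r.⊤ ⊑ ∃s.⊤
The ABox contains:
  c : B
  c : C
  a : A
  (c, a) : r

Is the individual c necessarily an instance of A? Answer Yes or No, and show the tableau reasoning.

No

1. c : A?  L(c) = {B, C} ∪ {¬A}
   open: L(c) ⊇ {B, C, ¬A, ∃r.B, ∃s.⊤} (+ ∃-successors) — c ∉ A possible
2. Hence c : A: not entailed.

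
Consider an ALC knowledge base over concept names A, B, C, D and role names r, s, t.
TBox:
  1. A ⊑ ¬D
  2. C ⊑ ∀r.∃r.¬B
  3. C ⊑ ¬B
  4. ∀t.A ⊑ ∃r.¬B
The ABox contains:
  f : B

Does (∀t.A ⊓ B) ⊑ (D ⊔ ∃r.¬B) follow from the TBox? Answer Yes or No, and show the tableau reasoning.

Yes

1. (∀t.A ⊓ B) ⊑ (D ⊔ ∃r.¬B)  ⇔  ((∀t.A ⊓ B) ⊓ (¬D ⊓ ∀r.B)) unsat w.r.t. T
   all branches close; clash {B, ¬B} at x₀
2. Hence (∀t.A ⊓ B) ⊑ (D ⊔ ∃r.¬B): entailed.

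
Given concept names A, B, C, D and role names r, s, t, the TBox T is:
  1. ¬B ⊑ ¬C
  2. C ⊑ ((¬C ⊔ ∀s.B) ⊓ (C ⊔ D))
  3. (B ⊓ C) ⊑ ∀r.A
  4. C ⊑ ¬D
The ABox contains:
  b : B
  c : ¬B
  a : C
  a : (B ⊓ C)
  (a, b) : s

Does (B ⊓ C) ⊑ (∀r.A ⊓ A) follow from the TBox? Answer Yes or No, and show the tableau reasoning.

No

1. (B ⊓ C) ⊑ (∀r.A ⊓ A)  ⇔  ((B ⊓ C) ⊓ (∃r.¬A ⊔ ¬A)) unsat w.r.t. T
   apply at x₀: C⊑((¬C ⊔ ∀s.B) ⊓ (C ⊔ D)); (B ⊓ C)⊑∀r.A; C⊑¬D
   open: L(x₀) ⊇ {B, C, ¬A, ¬D, ∀r.A, …}
2. Hence (B ⊓ C) ⊑ (∀r.A ⊓ A): not entailed.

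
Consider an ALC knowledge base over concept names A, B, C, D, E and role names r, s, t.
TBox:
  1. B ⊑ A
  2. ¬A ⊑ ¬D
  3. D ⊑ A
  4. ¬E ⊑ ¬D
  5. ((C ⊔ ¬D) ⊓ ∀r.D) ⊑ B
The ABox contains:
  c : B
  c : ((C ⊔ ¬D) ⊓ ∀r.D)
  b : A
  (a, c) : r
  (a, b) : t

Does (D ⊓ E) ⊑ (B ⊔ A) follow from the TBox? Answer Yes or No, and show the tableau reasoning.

1. (D ⊓ E) ⊑ (B ⊔ A)  ⇔  ((D ⊓ E) ⊓ (¬B ⊓ ¬A)) unsat w.r.t. T
   all branches close; clash {D, ¬D} at x₀
2. Hence (D ⊓ E) ⊑ (B ⊔ A): entailed.

Yes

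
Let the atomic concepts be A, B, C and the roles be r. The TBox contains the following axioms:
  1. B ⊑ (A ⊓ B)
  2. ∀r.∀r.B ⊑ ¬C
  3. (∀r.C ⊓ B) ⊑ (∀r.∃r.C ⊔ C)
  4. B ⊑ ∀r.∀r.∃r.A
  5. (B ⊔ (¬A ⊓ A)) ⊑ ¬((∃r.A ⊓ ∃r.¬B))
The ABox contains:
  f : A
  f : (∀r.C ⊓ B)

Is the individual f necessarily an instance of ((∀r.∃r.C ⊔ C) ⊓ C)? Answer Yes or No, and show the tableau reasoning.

1. f : ((∀r.∃r.C ⊔ C) ⊓ C)?  L(f) = {A, (∀r.C ⊓ B)} ∪ {((∃r.∀r.¬C ⊓ ¬C) ⊔ ¬C)}
   apply at f: B⊑(A ⊓ B); (∀r.C ⊓ B)⊑(∀r.∃r.C ⊔ C); B⊑∀r.∀r.∃r.A
   open: L(f) ⊇ {A, B, ¬C, ∀r.C, ∀r.¬A, …} (+ ∃-successors) — f ∉ ((∀r.∃r.C ⊔ C) ⊓ C) possible
2. Hence f : ((∀r.∃r.C ⊔ C) ⊓ C): not entailed.

No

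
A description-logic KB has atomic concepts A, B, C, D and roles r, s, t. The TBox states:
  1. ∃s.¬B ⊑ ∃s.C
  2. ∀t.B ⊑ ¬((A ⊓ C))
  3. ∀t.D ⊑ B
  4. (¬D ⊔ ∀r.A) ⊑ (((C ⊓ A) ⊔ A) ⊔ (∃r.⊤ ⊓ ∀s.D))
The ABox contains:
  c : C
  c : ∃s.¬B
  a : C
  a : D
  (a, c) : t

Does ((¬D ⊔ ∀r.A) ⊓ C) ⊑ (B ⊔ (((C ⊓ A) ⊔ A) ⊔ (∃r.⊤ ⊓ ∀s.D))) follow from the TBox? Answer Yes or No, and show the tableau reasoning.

Yes

1. ((¬D ⊔ ∀r.A) ⊓ C) ⊑ (B ⊔ (((C ⊓ A) ⊔ A) ⊔ (∃r.⊤ ⊓ ∀s.D)))  ⇔  (((¬D ⊔ ∀r.A) ⊓ C) ⊓ (¬B ⊓ (((¬C ⊔ ¬A) ⊓ ¬A) ⊓ (∀r.⊥ ⊔ ∃s.¬D)))) unsat w.r.t. T
   all branches close; clash {B, ¬B} at x₀
2. Hence ((¬D ⊔ ∀r.A) ⊓ C) ⊑ (B ⊔ (((C ⊓ A) ⊔ A) ⊔ (∃r.⊤ ⊓ ∀s.D))): entailed.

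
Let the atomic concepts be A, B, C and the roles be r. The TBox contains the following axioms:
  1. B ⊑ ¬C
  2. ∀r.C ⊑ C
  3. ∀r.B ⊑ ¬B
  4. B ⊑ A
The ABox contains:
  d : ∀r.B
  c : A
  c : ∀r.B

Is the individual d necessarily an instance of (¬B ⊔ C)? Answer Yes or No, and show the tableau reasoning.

Yes

1. d : (¬B ⊔ C)?  L(d) = {∀r.B} ∪ {(B ⊓ ¬C)}
   clash {B, ¬B} at d — d ∈ (¬B ⊔ C)
2. Hence d : (¬B ⊔ C): entailed.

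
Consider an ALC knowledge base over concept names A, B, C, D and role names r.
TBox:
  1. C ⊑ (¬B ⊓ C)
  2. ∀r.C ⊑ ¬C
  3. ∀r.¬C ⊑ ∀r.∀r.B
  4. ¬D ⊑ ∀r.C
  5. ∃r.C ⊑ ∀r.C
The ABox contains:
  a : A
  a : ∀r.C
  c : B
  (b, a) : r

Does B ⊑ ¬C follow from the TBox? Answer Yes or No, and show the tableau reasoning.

1. B ⊑ ¬C  ⇔  (B ⊓ C) unsat w.r.t. T
   all branches close; clash {B, ¬B} at x₀
2. Hence B ⊑ ¬C: entailed.

Yes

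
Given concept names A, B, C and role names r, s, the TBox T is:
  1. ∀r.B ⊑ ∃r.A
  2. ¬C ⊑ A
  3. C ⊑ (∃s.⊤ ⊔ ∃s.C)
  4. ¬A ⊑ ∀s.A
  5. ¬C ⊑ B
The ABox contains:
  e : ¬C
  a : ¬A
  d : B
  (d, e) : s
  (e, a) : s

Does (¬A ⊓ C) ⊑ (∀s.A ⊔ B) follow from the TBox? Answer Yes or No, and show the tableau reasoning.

Yes

1. (¬A ⊓ C) ⊑ (∀s.A ⊔ B)  ⇔  ((¬A ⊓ C) ⊓ (∃s.¬A ⊓ ¬B)) unsat w.r.t. T
   all branches close; clash {A, ¬A} at an ∃-successor
2. Hence (¬A ⊓ C) ⊑ (∀s.A ⊔ B): entailed.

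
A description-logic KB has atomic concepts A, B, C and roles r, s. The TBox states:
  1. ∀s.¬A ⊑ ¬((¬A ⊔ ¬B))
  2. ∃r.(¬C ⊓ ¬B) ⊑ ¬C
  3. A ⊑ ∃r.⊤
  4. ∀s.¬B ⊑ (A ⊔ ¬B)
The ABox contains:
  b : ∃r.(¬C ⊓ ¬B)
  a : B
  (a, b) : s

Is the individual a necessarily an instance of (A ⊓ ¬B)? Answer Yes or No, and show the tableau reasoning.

1. a : (A ⊓ ¬B)?  L(a) = {B} ∪ {(¬A ⊔ B)}
   open: L(a) ⊇ {B, ¬A, ∀r.(C ⊔ B), ∃s.A, ∃s.B} (+ ∃-successors) — a ∉ (A ⊓ ¬B) possible
2. Hence a : (A ⊓ ¬B): not entailed.

No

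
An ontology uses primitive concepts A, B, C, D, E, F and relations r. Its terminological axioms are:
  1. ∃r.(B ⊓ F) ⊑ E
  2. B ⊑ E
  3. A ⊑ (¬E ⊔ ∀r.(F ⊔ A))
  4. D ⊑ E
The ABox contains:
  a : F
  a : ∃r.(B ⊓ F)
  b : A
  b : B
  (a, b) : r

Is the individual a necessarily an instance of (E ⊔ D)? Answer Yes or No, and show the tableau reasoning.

Yes

1. a : (E ⊔ D)?  L(a) = {F, ∃r.(B ⊓ F)} ∪ {(¬E ⊓ ¬D)}
   clash {E, ¬E} at a — a ∈ (E ⊔ D)
2. Hence a : (E ⊔ D): entailed.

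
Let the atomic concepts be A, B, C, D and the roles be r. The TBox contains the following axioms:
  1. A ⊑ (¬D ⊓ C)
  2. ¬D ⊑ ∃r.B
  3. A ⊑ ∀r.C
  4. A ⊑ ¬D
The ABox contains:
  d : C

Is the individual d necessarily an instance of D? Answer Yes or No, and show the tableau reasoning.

No

1. d : D?  L(d) = {C} ∪ {¬D}
   apply at d: ¬D⊑∃r.B
   open: L(d) ⊇ {C, ¬A, ¬D, ∃r.B} (+ ∃-successors) — d ∉ D possible
2. Hence d : D: not entailed.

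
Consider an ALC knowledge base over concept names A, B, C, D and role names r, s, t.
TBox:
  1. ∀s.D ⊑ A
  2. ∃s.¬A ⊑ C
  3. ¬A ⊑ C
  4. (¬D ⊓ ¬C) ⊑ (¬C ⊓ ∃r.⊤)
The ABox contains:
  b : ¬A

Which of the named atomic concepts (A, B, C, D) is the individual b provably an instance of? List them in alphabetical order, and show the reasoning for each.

{C}

1. b : A?  L(b) = {¬A} ∪ {¬A}
   apply at b: ¬A⊑C
   open: L(b) ⊇ {C, ¬A, ∃s.¬D} (+ ∃-successors) — b ∉ A possible
2. b : B?  L(b) = {¬A} ∪ {¬B}
   apply at b: ¬A⊑C
   open: L(b) ⊇ {C, ¬A, ¬B, ∃s.¬D} (+ ∃-successors) — b ∉ B possible
3. b : C?  L(b) = {¬A} ∪ {¬C}
   clash {C, ¬C} at b — b ∈ C
4. b : D?  L(b) = {¬A} ∪ {¬D}
   apply at b: ¬A⊑C
   open: L(b) ⊇ {C, ¬A, ¬D, ∃s.¬D} (+ ∃-successors) — b ∉ D possible
5. Entailed for b: {C}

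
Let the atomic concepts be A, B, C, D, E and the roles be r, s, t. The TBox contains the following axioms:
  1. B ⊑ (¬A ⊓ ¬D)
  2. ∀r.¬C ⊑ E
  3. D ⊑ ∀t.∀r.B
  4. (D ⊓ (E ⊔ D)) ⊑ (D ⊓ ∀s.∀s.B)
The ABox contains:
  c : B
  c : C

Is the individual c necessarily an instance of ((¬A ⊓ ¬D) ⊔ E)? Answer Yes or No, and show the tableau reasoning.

Yes

1. c : ((¬A ⊓ ¬D) ⊔ E)?  L(c) = {B, C} ∪ {((A ⊔ D) ⊓ ¬E)}
   clash {E, ¬E} at c — c ∈ ((¬A ⊓ ¬D) ⊔ E)
2. Hence c : ((¬A ⊓ ¬D) ⊔ E): entailed.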